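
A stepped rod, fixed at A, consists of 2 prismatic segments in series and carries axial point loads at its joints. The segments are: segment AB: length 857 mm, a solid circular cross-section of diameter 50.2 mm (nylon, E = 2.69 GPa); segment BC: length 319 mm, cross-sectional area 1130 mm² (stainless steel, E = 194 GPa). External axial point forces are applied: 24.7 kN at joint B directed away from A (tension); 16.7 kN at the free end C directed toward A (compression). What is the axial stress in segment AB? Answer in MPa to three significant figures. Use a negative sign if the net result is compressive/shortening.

4.04 MPa

Internal axial forces (sectioning from the free end, tension +): N_BC = -16.7 kN, N_AB = 8 kN.
A_AB = 1979 mm².
σ_AB = N_AB/A_AB = 8000/1979 = 4.042 MPa.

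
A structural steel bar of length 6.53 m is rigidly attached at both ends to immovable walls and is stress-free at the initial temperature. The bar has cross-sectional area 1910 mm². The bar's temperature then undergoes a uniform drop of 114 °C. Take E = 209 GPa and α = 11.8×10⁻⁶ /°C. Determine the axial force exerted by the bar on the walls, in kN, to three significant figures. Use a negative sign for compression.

Free thermal expansion αLΔT = 11.8e-6 · 6530 · -114 = -8.784 mm.
The walls impose strain ε = −(-8.784)/6530 = 1.3452e-03; σ = Eε = 209000 · 1.3452e-03 = 281.1 MPa.
Wall reaction R = σ·A = 281.1·1910 = 537000 N = 537 kN.

537 kN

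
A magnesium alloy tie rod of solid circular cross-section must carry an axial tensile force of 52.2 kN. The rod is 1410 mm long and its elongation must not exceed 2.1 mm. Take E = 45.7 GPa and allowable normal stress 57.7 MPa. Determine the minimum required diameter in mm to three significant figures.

Required area A ≥ P/σ_allow = 52200/57.7 = 904.7 mm².
For a solid circular section, d ≥ √(4A/π) = 33.94 mm.
Elongation limit: A ≥ PL/(Eδ_allow) = 52200·1410/(45700·2.1) = 766.9 mm² ⇒ d ≥ 31.25 mm.
The stress limit governs.

33.9 mm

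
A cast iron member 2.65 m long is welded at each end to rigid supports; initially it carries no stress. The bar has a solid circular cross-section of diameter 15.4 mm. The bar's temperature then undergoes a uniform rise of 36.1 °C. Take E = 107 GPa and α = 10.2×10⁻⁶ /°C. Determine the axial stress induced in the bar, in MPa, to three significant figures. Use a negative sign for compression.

Free thermal expansion αLΔT = 10.2e-6 · 2650 · 36.1 = 0.9758 mm.
The walls impose strain ε = −(0.9758)/2650 = -3.6822e-04; σ = Eε = 107000 · -3.6822e-04 = -39.4 MPa.

-39.4 MPa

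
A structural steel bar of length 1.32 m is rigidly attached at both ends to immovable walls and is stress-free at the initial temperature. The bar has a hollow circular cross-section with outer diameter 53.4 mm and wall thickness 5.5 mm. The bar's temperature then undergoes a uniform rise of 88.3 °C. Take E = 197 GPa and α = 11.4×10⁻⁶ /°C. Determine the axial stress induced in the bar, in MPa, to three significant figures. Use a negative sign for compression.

Free thermal expansion αLΔT = 11.4e-6 · 1320 · 88.3 = 1.329 mm.
The walls impose strain ε = −(1.329)/1320 = -1.0066e-03; σ = Eε = 197000 · -1.0066e-03 = -198.3 MPa.

-198 MPa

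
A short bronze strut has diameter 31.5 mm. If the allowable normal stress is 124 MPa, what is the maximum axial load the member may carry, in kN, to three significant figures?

A = 779.3 mm².
P_max = σ_allow · A = 124 · 779.3 = 96630 N = 96.63 kN.

96.6 kN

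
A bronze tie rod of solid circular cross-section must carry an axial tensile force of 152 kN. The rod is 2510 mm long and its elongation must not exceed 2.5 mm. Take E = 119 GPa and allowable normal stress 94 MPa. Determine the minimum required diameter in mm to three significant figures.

Required area A ≥ P/σ_allow = 152000/94 = 1617 mm².
For a solid circular section, d ≥ √(4A/π) = 45.37 mm.
Elongation limit: A ≥ PL/(Eδ_allow) = 152000·2510/(119000·2.5) = 1282 mm² ⇒ d ≥ 40.41 mm.
The stress limit governs.

45.4 mm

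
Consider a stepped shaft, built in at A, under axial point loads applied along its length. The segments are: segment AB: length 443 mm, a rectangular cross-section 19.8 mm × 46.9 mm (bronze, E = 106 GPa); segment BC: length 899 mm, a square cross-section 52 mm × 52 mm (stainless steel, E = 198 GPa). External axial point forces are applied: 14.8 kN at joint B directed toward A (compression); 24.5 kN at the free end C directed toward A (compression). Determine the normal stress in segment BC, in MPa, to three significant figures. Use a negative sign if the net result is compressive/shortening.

-9.06 MPa

Internal axial forces (sectioning from the free end, tension +): N_BC = -24.5 kN, N_AB = -39.3 kN.
A_BC = 2704 mm².
σ_BC = N_BC/A_BC = -24500/2704 = -9.061 MPa.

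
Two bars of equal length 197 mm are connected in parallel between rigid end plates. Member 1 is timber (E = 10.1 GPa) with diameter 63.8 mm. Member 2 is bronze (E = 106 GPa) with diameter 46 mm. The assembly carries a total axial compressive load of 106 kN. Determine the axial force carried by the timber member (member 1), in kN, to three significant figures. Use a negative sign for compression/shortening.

-16.4 kN

A_1 = 3197 mm².
A_2 = 1662 mm².
Equal strain + equilibrium ⇒ each member carries load in proportion to AE: A₁E₁ = 32290000 N, A₂E₂ = 176200000 N, ΣAE = 208500000 N.
F₁ = P·A₁E₁/ΣAE = -106000·32290000/208500000 = -16420 N.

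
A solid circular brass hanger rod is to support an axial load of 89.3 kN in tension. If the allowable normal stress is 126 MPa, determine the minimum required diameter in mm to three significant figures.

30.0 mm

Required area A ≥ P/σ_allow = 89300/126 = 708.7 mm².
For a solid circular section, d ≥ √(4A/π) = 30.04 mm.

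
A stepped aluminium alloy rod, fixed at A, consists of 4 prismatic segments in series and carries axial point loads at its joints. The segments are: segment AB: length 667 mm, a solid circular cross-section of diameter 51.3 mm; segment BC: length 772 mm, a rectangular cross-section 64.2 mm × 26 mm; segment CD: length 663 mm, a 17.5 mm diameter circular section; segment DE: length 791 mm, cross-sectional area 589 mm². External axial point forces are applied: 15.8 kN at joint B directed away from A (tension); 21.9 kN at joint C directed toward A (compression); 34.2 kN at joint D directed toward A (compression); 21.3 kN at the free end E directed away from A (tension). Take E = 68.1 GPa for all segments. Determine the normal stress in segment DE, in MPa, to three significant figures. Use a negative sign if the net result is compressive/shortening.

Internal axial forces (sectioning from the free end, tension +): N_DE = 21.3 kN, N_CD = -12.9 kN, N_BC = -34.8 kN, N_AB = -19 kN.
σ_DE = N_DE/A_DE = 21300/589 = 36.16 MPa.

36.2 MPa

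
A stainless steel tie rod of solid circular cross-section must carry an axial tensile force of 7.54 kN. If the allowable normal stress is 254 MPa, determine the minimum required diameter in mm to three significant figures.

6.15 mm

Required area A ≥ P/σ_allow = 7540/254 = 29.69 mm².
For a solid circular section, d ≥ √(4A/π) = 6.148 mm.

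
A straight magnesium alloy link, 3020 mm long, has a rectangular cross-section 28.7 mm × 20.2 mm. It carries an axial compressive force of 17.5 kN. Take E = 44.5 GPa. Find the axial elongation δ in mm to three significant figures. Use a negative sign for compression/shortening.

A = 579.7 mm².
δ_mech = NL/(AE) = -17500·3020/(579.7·44500) = -2.049 mm.

-2.05 mm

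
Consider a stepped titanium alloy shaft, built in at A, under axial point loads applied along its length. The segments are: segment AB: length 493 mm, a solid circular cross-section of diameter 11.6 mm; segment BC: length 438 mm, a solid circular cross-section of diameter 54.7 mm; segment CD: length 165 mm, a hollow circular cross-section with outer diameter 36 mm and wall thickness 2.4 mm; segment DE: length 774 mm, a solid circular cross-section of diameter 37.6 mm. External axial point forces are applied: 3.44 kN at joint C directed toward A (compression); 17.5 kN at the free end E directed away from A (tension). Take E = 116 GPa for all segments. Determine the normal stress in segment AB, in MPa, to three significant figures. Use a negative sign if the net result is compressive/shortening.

133 MPa

Internal axial forces (sectioning from the free end, tension +): N_DE = 17.5 kN, N_CD = 17.5 kN, N_BC = 14.06 kN, N_AB = 14.06 kN.
A_AB = 105.7 mm².
σ_AB = N_AB/A_AB = 14060/105.7 = 133 MPa.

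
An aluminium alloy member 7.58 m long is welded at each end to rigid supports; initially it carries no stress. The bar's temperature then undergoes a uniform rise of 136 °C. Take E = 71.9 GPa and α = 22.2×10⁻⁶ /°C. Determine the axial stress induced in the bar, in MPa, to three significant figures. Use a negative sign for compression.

Free thermal expansion αLΔT = 22.2e-6 · 7580 · 136 = 22.89 mm.
The walls impose strain ε = −(22.89)/7580 = -3.0192e-03; σ = Eε = 71900 · -3.0192e-03 = -217.1 MPa.

-217 MPa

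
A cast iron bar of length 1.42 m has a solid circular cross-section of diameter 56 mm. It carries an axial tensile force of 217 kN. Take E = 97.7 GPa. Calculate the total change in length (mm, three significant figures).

1.28 mm

A = 2463 mm².
δ_mech = NL/(AE) = 217000·1420/(2463·97700) = 1.281 mm.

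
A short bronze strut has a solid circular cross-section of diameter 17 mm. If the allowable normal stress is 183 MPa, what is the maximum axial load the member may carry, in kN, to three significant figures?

41.5 kN

A = 227 mm².
P_max = σ_allow · A = 183 · 227 = 41540 N = 41.54 kN.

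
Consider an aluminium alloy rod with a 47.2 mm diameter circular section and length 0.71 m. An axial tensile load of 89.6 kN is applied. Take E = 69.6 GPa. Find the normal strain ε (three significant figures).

A = 1750 mm².
σ = N/A = 51.21 MPa; ε = σ/E = 51.21/69600 = 7.357e-04.

7.36e-04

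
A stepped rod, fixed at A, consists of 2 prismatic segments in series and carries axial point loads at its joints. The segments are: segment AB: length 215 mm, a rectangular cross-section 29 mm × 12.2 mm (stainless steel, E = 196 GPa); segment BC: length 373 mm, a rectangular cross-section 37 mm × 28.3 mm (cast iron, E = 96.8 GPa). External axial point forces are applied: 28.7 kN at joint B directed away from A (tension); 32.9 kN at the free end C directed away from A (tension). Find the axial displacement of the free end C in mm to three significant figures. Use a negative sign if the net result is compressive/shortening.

Internal axial forces (sectioning from the free end, tension +): N_BC = 32.9 kN, N_AB = 61.6 kN.
A_AB = 353.8 mm².
A_BC = 1047 mm².
δ_AB = 61600·215/(353.8·196000) = 0.191 mm
δ_BC = 32900·373/(1047·96800) = 0.1211 mm
δ = Σδ_i = 0.3121 mm.

0.312 mm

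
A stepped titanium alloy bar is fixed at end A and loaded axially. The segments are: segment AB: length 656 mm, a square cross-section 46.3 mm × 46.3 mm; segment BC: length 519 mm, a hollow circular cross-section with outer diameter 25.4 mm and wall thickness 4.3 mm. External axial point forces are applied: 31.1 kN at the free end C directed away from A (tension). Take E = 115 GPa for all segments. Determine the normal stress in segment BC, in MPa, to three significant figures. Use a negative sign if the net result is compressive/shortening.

109 MPa

Internal axial forces (sectioning from the free end, tension +): N_BC = 31.1 kN, N_AB = 31.1 kN.
A_BC = 285 mm².
σ_BC = N_BC/A_BC = 31100/285 = 109.1 MPa.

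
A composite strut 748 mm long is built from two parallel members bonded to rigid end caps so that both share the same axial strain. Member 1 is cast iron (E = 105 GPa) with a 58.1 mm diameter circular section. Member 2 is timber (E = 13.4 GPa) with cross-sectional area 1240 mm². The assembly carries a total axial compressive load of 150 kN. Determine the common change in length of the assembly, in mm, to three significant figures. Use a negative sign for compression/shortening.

-0.380 mm

A_1 = 2651 mm².
Equal strain + equilibrium ⇒ each member carries load in proportion to AE: A₁E₁ = 278400000 N, A₂E₂ = 16620000 N, ΣAE = 295000000 N.
δ = PL/ΣAE = -150000·748/295000000 = -0.3803 mm.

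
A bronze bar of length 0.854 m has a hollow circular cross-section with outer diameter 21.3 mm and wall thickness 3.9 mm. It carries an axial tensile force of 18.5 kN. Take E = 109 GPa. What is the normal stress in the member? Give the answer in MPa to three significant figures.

86.8 MPa

A = 213.2 mm².
σ = N/A = 18500/213.2 = 86.78 MPa.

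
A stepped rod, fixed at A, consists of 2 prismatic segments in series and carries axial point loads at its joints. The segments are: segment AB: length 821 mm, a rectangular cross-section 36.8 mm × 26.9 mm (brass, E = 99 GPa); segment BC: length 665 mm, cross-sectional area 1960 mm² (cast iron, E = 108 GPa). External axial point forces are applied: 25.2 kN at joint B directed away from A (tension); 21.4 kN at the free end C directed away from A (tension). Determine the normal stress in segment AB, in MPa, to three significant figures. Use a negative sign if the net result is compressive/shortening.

47.1 MPa

Internal axial forces (sectioning from the free end, tension +): N_BC = 21.4 kN, N_AB = 46.6 kN.
A_AB = 989.9 mm².
σ_AB = N_AB/A_AB = 46600/989.9 = 47.07 MPa.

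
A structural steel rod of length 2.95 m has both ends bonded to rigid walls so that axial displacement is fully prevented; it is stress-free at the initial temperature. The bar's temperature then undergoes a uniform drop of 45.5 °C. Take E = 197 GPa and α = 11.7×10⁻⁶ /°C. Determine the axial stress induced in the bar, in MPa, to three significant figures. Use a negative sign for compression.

105 MPa

Free thermal expansion αLΔT = 11.7e-6 · 2950 · -45.5 = -1.57 mm.
The walls impose strain ε = −(-1.57)/2950 = 5.3235e-04; σ = Eε = 197000 · 5.3235e-04 = 104.9 MPa.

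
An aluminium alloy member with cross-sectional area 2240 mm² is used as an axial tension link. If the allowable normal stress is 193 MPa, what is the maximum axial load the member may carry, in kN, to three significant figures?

P_max = σ_allow · A = 193 · 2240 = 432300 N = 432.3 kN.

432 kN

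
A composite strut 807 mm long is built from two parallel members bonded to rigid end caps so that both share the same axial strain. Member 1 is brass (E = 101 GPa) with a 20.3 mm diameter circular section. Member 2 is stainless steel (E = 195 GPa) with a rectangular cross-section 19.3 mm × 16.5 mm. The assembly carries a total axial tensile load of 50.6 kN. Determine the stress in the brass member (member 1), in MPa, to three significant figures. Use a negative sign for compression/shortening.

53.9 MPa

A_1 = 323.7 mm².
A_2 = 318.4 mm².
Equal strain + equilibrium ⇒ each member carries load in proportion to AE: A₁E₁ = 32690000 N, A₂E₂ = 62100000 N, ΣAE = 94790000 N.
σ₁ = P·E₁/ΣAE = 50600·101000/94790000 = 53.92 MPa.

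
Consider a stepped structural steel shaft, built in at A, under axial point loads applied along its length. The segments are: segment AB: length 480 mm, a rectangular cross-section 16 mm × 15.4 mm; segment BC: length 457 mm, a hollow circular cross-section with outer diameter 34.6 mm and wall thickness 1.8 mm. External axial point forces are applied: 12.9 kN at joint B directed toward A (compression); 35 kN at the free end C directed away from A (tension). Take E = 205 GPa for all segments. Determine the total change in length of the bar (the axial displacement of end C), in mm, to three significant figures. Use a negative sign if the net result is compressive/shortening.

Internal axial forces (sectioning from the free end, tension +): N_BC = 35 kN, N_AB = 22.1 kN.
A_AB = 246.4 mm².
A_BC = 185.5 mm².
δ_AB = 22100·480/(246.4·205000) = 0.21 mm
δ_BC = 35000·457/(185.5·205000) = 0.4207 mm
δ = Σδ_i = 0.6307 mm.

0.631 mm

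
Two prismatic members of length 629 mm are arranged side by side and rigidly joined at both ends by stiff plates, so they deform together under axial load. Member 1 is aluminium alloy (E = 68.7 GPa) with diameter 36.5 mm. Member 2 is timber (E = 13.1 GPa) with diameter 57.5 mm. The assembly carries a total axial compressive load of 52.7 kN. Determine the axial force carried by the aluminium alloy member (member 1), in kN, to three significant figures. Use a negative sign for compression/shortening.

-35.8 kN

A_1 = 1046 mm².
A_2 = 2597 mm².
Equal strain + equilibrium ⇒ each member carries load in proportion to AE: A₁E₁ = 71880000 N, A₂E₂ = 34020000 N, ΣAE = 105900000 N.
F₁ = P·A₁E₁/ΣAE = -52700·71880000/105900000 = -35770 N.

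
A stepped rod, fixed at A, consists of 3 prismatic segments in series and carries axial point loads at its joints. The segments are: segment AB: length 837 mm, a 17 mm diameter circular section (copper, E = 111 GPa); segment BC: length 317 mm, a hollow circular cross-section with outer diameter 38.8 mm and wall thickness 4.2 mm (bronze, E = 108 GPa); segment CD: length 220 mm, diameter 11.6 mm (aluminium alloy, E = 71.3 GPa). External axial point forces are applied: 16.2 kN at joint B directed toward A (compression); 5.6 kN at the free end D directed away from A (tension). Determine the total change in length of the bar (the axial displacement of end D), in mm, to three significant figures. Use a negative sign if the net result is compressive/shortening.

Internal axial forces (sectioning from the free end, tension +): N_CD = 5.6 kN, N_BC = 5.6 kN, N_AB = -10.6 kN.
A_AB = 227 mm².
A_BC = 456.5 mm².
A_CD = 105.7 mm².
δ_AB = -10600·837/(227·111000) = -0.3521 mm
δ_BC = 5600·317/(456.5·108000) = 0.036 mm
δ_CD = 5600·220/(105.7·71300) = 0.1635 mm
δ = Σδ_i = -0.1526 mm.

-0.153 mm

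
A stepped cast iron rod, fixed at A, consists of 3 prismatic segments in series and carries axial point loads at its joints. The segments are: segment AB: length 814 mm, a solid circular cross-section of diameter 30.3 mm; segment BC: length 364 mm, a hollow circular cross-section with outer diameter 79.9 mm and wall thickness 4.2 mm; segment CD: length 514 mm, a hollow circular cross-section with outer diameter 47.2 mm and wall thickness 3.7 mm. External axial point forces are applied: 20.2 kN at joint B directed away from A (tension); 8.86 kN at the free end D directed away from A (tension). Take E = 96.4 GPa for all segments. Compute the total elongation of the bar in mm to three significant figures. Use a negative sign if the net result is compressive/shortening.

0.467 mm

Internal axial forces (sectioning from the free end, tension +): N_CD = 8.86 kN, N_BC = 8.86 kN, N_AB = 29.06 kN.
A_AB = 721.1 mm².
A_BC = 998.8 mm².
A_CD = 505.6 mm².
δ_AB = 29060·814/(721.1·96400) = 0.3403 mm
δ_BC = 8860·364/(998.8·96400) = 0.03349 mm
δ_CD = 8860·514/(505.6·96400) = 0.09343 mm
δ = Σδ_i = 0.4672 mm.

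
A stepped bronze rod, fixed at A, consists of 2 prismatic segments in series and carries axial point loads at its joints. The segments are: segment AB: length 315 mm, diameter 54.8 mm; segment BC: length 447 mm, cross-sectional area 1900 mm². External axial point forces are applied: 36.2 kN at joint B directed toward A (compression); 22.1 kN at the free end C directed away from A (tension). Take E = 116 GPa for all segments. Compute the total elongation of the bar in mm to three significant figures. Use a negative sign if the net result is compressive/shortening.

Internal axial forces (sectioning from the free end, tension +): N_BC = 22.1 kN, N_AB = -14.1 kN.
A_AB = 2359 mm².
δ_AB = -14100·315/(2359·116000) = -0.01623 mm
δ_BC = 22100·447/(1900·116000) = 0.04482 mm
δ = Σδ_i = 0.02859 mm.

0.0286 mm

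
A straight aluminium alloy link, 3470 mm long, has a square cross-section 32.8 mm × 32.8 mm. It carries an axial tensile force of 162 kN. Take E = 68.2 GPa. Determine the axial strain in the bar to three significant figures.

0.00221

A = 1076 mm².
σ = N/A = 150.6 MPa; ε = σ/E = 150.6/68200 = 2.208e-03.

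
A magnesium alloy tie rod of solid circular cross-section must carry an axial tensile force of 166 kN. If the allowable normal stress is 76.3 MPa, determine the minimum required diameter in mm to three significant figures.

52.6 mm

Required area A ≥ P/σ_allow = 166000/76.3 = 2176 mm².
For a solid circular section, d ≥ √(4A/π) = 52.63 mm.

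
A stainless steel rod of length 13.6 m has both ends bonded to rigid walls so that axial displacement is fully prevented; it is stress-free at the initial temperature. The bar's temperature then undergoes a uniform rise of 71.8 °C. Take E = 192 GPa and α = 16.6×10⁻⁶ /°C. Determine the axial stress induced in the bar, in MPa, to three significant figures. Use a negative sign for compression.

-229 MPa

Free thermal expansion αLΔT = 16.6e-6 · 13600 · 71.8 = 16.21 mm.
The walls impose strain ε = −(16.21)/13600 = -1.1919e-03; σ = Eε = 192000 · -1.1919e-03 = -228.8 MPa.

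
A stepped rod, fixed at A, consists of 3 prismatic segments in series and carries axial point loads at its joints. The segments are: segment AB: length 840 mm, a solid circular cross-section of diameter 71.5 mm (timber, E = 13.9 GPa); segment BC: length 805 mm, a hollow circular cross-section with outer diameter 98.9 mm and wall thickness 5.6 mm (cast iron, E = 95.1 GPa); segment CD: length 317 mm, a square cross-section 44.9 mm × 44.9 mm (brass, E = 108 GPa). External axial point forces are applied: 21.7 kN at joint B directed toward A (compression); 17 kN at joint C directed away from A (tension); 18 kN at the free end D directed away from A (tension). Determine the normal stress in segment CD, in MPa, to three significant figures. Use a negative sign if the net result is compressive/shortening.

Internal axial forces (sectioning from the free end, tension +): N_CD = 18 kN, N_BC = 35 kN, N_AB = 13.3 kN.
A_CD = 2016 mm².
σ_CD = N_CD/A_CD = 18000/2016 = 8.929 MPa.

8.93 MPa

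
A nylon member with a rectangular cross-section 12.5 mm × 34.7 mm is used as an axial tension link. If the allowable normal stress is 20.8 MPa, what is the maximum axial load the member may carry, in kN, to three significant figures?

9.02 kN

A = 433.8 mm².
P_max = σ_allow · A = 20.8 · 433.8 = 9022 N = 9.022 kN.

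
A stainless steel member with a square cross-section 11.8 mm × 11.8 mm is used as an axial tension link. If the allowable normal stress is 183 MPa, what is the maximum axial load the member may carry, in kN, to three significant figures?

A = 139.2 mm².
P_max = σ_allow · A = 183 · 139.2 = 25480 N = 25.48 kN.

25.5 kN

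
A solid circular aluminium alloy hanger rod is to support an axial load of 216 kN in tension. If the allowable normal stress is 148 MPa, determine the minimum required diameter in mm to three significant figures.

43.1 mm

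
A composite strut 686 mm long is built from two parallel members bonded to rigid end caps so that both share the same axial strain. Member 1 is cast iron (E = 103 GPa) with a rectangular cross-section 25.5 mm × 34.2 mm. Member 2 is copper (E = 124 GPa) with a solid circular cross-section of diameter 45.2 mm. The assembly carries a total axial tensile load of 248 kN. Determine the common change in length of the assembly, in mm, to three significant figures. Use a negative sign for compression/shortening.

A_1 = 872.1 mm².
A_2 = 1605 mm².
Equal strain + equilibrium ⇒ each member carries load in proportion to AE: A₁E₁ = 89830000 N, A₂E₂ = 199000000 N, ΣAE = 288800000 N.
δ = PL/ΣAE = 248000·686/288800000 = 0.5891 mm.

0.589 mm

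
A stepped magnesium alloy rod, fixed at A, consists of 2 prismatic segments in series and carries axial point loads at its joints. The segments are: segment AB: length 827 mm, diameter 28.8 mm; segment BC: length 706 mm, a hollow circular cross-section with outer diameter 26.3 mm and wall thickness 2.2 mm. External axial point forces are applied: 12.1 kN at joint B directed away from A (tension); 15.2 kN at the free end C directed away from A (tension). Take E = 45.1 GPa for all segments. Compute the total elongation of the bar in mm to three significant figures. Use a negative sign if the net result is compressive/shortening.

2.20 mm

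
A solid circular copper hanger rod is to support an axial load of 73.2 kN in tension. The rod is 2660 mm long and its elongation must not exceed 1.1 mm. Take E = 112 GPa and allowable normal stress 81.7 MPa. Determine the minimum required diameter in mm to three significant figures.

Required area A ≥ P/σ_allow = 73200/81.7 = 896 mm².
For a solid circular section, d ≥ √(4A/π) = 33.78 mm.
Elongation limit: A ≥ PL/(Eδ_allow) = 73200·2660/(112000·1.1) = 1580 mm² ⇒ d ≥ 44.86 mm.
The elongation limit governs.

44.9 mm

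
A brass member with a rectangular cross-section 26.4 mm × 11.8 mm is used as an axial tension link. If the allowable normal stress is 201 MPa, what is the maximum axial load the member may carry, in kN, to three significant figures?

62.6 kN

A = 311.5 mm².
P_max = σ_allow · A = 201 · 311.5 = 62620 N = 62.62 kN.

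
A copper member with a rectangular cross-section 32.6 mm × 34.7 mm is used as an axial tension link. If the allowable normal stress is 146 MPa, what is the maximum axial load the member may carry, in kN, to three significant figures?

A = 1131 mm².
P_max = σ_allow · A = 146 · 1131 = 165200 N = 165.2 kN.

165 kN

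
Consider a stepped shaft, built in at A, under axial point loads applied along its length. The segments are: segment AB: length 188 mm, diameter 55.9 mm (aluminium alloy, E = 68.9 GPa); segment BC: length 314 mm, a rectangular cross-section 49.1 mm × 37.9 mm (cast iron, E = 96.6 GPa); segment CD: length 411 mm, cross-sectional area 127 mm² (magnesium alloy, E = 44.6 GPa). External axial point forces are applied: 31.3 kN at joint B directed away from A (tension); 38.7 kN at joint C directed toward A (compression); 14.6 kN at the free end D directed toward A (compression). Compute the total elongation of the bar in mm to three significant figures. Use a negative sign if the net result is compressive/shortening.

Internal axial forces (sectioning from the free end, tension +): N_CD = -14.6 kN, N_BC = -53.3 kN, N_AB = -22 kN.
A_AB = 2454 mm².
A_BC = 1861 mm².
δ_AB = -22000·188/(2454·68900) = -0.02446 mm
δ_BC = -53300·314/(1861·96600) = -0.0931 mm
δ_CD = -14600·411/(127·44600) = -1.059 mm
δ = Σδ_i = -1.177 mm.

-1.18 mm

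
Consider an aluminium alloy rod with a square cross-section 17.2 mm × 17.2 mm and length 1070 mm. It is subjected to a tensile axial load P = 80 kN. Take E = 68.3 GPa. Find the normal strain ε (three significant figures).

0.00396

A = 295.8 mm².
σ = N/A = 270.4 MPa; ε = σ/E = 270.4/68300 = 3.959e-03.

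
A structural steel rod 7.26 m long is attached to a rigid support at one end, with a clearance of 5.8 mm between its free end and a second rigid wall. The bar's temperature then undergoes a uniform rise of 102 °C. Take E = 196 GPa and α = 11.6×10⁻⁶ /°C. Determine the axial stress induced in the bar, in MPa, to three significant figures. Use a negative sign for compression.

-75.3 MPa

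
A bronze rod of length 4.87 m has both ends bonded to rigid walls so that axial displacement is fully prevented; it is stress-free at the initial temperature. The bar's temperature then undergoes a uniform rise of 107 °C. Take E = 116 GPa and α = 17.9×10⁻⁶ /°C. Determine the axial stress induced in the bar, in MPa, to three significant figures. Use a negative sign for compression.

Free thermal expansion αLΔT = 17.9e-6 · 4870 · 107 = 9.328 mm.
The walls impose strain ε = −(9.328)/4870 = -1.9153e-03; σ = Eε = 116000 · -1.9153e-03 = -222.2 MPa.

-222 MPa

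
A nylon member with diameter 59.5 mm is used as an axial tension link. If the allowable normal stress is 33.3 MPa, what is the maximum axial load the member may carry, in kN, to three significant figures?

92.6 kN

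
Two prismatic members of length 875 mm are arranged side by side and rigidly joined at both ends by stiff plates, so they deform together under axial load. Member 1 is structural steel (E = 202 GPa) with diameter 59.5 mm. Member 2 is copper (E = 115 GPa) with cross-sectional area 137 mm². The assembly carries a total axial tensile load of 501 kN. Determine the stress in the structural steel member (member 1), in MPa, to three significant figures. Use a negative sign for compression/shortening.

175 MPa

A_1 = 2781 mm².
Equal strain + equilibrium ⇒ each member carries load in proportion to AE: A₁E₁ = 561700000 N, A₂E₂ = 15760000 N, ΣAE = 577400000 N.
σ₁ = P·E₁/ΣAE = 501000·202000/577400000 = 175.3 MPa.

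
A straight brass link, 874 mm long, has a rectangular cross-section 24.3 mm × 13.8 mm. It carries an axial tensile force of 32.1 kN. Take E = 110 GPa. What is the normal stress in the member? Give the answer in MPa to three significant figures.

95.7 MPa

A = 335.3 mm².
σ = N/A = 32100/335.3 = 95.72 MPa.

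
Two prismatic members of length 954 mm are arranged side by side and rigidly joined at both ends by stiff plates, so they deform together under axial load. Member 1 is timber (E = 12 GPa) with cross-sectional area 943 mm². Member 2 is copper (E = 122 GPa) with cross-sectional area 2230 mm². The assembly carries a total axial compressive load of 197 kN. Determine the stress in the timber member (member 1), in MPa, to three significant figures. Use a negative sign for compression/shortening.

-8.34 MPa

Equal strain + equilibrium ⇒ each member carries load in proportion to AE: A₁E₁ = 11320000 N, A₂E₂ = 272100000 N, ΣAE = 283400000 N.
σ₁ = P·E₁/ΣAE = -197000·12000/283400000 = -8.342 MPa.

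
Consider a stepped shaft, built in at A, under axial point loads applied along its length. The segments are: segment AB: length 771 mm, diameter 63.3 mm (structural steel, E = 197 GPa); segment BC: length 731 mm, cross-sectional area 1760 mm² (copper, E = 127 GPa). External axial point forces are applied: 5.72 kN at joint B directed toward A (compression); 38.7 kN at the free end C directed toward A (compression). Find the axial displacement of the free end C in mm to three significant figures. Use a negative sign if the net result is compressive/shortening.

-0.182 mm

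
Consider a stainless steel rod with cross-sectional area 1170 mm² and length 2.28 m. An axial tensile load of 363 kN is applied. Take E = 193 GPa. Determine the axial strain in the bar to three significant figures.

σ = N/A = 310.3 MPa; ε = σ/E = 310.3/193000 = 1.608e-03.

0.00161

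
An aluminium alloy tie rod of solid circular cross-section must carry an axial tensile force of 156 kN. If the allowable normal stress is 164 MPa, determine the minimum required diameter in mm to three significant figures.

34.8 mm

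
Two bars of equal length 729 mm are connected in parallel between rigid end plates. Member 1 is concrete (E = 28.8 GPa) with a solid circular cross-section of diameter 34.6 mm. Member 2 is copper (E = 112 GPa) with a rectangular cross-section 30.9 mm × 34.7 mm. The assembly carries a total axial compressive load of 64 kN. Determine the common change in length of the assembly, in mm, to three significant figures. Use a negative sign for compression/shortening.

-0.317 mm

A_1 = 940.2 mm².
A_2 = 1072 mm².
Equal strain + equilibrium ⇒ each member carries load in proportion to AE: A₁E₁ = 27080000 N, A₂E₂ = 120100000 N, ΣAE = 147200000 N.
δ = PL/ΣAE = -64000·729/147200000 = -0.317 mm.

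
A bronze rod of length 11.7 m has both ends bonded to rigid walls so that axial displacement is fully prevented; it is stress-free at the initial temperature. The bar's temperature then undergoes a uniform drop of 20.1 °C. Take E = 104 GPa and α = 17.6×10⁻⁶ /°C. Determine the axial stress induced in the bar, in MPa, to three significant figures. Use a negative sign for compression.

Free thermal expansion αLΔT = 17.6e-6 · 11700 · -20.1 = -4.139 mm.
The walls impose strain ε = −(-4.139)/11700 = 3.5376e-04; σ = Eε = 104000 · 3.5376e-04 = 36.79 MPa.

36.8 MPa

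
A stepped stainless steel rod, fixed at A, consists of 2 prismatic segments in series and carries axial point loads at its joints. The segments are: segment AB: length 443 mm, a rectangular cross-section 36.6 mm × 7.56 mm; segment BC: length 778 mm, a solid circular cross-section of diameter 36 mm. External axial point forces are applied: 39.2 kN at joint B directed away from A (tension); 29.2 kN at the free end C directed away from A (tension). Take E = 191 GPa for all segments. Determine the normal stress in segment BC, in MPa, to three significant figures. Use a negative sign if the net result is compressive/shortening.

28.7 MPa

Internal axial forces (sectioning from the free end, tension +): N_BC = 29.2 kN, N_AB = 68.4 kN.
A_BC = 1018 mm².
σ_BC = N_BC/A_BC = 29200/1018 = 28.69 MPa.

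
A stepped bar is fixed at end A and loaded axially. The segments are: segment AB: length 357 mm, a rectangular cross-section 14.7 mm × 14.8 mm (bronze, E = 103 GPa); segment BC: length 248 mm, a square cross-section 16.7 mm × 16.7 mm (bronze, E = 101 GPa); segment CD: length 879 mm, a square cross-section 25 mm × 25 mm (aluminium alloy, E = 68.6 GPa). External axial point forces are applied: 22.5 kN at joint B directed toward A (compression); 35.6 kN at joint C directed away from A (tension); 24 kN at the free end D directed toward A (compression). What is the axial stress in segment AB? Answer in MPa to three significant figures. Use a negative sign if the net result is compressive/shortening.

Internal axial forces (sectioning from the free end, tension +): N_CD = -24 kN, N_BC = 11.6 kN, N_AB = -10.9 kN.
A_AB = 217.6 mm².
σ_AB = N_AB/A_AB = -10900/217.6 = -50.1 MPa.

-50.1 MPa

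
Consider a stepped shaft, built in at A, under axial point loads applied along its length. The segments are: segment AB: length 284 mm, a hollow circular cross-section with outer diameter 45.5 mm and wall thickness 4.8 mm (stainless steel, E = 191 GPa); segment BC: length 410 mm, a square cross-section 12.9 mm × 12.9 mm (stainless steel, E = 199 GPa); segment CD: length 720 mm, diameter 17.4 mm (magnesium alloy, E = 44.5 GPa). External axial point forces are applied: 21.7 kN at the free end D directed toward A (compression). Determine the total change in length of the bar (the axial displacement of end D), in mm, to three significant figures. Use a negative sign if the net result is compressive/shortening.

-1.80 mm

Internal axial forces (sectioning from the free end, tension +): N_CD = -21.7 kN, N_BC = -21.7 kN, N_AB = -21.7 kN.
A_AB = 613.7 mm².
A_BC = 166.4 mm².
A_CD = 237.8 mm².
δ_AB = -21700·284/(613.7·191000) = -0.05257 mm
δ_BC = -21700·410/(166.4·199000) = -0.2687 mm
δ_CD = -21700·720/(237.8·44500) = -1.477 mm
δ = Σδ_i = -1.798 mm.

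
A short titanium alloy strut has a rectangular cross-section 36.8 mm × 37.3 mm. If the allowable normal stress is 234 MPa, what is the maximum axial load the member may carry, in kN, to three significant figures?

321 kN

A = 1373 mm².
P_max = σ_allow · A = 234 · 1373 = 321200 N = 321.2 kN.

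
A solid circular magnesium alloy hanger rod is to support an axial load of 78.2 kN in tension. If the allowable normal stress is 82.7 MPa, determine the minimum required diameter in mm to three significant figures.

34.7 mm

Required area A ≥ P/σ_allow = 78200/82.7 = 945.6 mm².
For a solid circular section, d ≥ √(4A/π) = 34.7 mm.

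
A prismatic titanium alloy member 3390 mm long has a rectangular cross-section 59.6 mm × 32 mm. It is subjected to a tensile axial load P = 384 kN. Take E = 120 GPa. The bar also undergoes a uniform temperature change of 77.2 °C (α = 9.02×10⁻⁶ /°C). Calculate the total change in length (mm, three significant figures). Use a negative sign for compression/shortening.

A = 1907 mm².
δ_mech = NL/(AE) = 384000·3390/(1907·120000) = 5.688 mm.
δ_thermal = αLΔT = 9.02e-6·3390·77.2 = 2.361 mm.
δ = δ_mech + δ_thermal = 8.049 mm.

8.05 mm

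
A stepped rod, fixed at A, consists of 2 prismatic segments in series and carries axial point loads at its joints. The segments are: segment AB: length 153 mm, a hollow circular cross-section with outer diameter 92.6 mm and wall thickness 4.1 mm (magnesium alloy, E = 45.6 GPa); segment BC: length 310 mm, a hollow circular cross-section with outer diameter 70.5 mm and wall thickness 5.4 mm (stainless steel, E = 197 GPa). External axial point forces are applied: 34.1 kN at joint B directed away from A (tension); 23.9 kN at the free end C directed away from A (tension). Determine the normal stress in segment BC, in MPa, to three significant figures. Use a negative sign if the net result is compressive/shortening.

Internal axial forces (sectioning from the free end, tension +): N_BC = 23.9 kN, N_AB = 58 kN.
A_BC = 1104 mm².
σ_BC = N_BC/A_BC = 23900/1104 = 21.64 MPa.

21.6 MPa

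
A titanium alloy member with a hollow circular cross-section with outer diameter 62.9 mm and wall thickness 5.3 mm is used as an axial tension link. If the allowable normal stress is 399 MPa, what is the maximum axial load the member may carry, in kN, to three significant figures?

383 kN

A = 959.1 mm².
P_max = σ_allow · A = 399 · 959.1 = 382700 N = 382.7 kN.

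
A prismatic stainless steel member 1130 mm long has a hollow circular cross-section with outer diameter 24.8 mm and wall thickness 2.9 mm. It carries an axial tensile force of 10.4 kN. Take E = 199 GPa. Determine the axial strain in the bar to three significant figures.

2.62e-04

A = 199.5 mm².
σ = N/A = 52.12 MPa; ε = σ/E = 52.12/199000 = 2.619e-04.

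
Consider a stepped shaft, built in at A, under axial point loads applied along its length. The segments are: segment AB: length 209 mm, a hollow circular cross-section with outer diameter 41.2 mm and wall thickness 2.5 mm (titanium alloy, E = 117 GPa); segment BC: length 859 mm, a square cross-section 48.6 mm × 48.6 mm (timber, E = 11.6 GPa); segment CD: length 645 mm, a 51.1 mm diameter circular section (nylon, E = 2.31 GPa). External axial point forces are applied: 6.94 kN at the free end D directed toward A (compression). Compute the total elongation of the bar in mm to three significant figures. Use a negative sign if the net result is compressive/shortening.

-1.20 mm

Internal axial forces (sectioning from the free end, tension +): N_CD = -6.94 kN, N_BC = -6.94 kN, N_AB = -6.94 kN.
A_AB = 303.9 mm².
A_BC = 2362 mm².
A_CD = 2051 mm².
δ_AB = -6940·209/(303.9·117000) = -0.04079 mm
δ_BC = -6940·859/(2362·11600) = -0.2176 mm
δ_CD = -6940·645/(2051·2310) = -0.9449 mm
δ = Σδ_i = -1.203 mm.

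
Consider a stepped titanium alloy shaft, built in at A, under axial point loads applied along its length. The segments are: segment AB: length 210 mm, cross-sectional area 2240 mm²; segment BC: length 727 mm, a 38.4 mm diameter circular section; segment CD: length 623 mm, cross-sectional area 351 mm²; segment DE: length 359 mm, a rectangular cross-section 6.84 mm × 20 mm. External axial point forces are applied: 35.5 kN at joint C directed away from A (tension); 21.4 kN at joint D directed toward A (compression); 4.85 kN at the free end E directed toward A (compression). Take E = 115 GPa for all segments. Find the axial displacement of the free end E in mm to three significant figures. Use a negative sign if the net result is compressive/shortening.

Internal axial forces (sectioning from the free end, tension +): N_DE = -4.85 kN, N_CD = -26.25 kN, N_BC = 9.25 kN, N_AB = 9.25 kN.
A_BC = 1158 mm².
A_DE = 136.8 mm².
δ_AB = 9250·210/(2240·115000) = 0.007541 mm
δ_BC = 9250·727/(1158·115000) = 0.05049 mm
δ_CD = -26250·623/(351·115000) = -0.4051 mm
δ_DE = -4850·359/(136.8·115000) = -0.1107 mm
δ = Σδ_i = -0.4578 mm.

-0.458 mm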